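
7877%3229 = 1419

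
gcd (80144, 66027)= 1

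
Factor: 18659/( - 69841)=-47^1*211^( - 1)*331^( - 1 ) * 397^1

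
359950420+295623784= 655574204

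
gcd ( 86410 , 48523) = 1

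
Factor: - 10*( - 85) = 2^1  *  5^2 * 17^1 =850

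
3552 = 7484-3932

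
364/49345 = 364/49345  =  0.01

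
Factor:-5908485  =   - 3^1*5^1*11^1*35809^1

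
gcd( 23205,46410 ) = 23205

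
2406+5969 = 8375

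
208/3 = 208/3=69.33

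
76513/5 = 15302 + 3/5= 15302.60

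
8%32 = 8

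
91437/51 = 30479/17 = 1792.88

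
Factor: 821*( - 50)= - 41050  =  - 2^1* 5^2*821^1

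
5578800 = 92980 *60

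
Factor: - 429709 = - 7^1 * 17^1*23^1*157^1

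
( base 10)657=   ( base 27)o9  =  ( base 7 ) 1626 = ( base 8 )1221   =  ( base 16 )291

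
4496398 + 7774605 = 12271003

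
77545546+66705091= 144250637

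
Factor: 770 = 2^1*5^1*7^1*11^1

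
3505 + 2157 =5662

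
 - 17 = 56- 73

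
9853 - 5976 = 3877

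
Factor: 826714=2^1*7^1*59051^1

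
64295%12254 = 3025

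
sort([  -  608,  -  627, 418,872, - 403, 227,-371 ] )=[ - 627,- 608, - 403, - 371, 227,418 , 872 ] 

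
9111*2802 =25529022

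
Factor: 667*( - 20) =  - 13340 =-  2^2 * 5^1*23^1*29^1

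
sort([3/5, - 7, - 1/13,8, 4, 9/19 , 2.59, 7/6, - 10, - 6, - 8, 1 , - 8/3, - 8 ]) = [  -  10, - 8, - 8, - 7, - 6, - 8/3, - 1/13,  9/19 , 3/5, 1,7/6,  2.59, 4,8 ]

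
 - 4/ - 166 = 2/83 =0.02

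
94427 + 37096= 131523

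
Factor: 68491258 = 2^1*11^1*3113239^1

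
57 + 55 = 112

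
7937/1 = 7937 = 7937.00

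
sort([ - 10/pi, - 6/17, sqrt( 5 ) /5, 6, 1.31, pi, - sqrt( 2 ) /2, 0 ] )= [-10/pi, - sqrt( 2 )/2, - 6/17, 0,sqrt( 5 ) /5, 1.31,pi, 6] 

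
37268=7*5324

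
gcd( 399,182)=7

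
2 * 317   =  634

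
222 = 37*6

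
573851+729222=1303073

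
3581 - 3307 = 274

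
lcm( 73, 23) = 1679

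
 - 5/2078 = -5/2078 = -  0.00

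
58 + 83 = 141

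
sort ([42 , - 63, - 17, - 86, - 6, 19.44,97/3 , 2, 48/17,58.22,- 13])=[ - 86 , -63 ,-17, - 13 , - 6,  2 , 48/17,19.44, 97/3, 42 , 58.22]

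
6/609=2/203 = 0.01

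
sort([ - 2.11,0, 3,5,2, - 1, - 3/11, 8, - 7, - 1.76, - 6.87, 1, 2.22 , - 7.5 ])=[ - 7.5,-7,-6.87, - 2.11, - 1.76 , - 1,- 3/11,0,1,2,2.22,3,5,8]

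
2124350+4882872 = 7007222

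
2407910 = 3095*778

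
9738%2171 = 1054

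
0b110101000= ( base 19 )136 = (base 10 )424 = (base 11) 356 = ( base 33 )CS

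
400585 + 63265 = 463850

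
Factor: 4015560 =2^3*3^1*5^1*109^1*307^1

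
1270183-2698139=  -  1427956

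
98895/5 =19779 = 19779.00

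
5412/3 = 1804 = 1804.00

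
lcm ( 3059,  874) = 6118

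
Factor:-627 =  - 3^1*11^1 * 19^1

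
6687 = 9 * 743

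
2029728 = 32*63429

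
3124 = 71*44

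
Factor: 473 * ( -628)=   -  297044 = -  2^2*11^1*43^1*157^1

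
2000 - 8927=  - 6927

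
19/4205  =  19/4205 = 0.00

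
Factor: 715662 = 2^1* 3^3*29^1*457^1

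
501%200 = 101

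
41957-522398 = -480441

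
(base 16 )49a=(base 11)981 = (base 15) 538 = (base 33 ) 12N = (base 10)1178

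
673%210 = 43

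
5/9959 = 5/9959 =0.00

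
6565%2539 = 1487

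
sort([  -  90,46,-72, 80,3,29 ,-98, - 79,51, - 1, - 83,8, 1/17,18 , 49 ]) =[ - 98, - 90, - 83,- 79, - 72, - 1, 1/17, 3,8, 18,29,46,49, 51, 80]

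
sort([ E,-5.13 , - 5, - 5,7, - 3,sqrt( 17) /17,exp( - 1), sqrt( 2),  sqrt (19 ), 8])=[ - 5.13, - 5, - 5,- 3, sqrt( 17 ) /17,exp(-1),sqrt( 2), E, sqrt( 19),7,8 ]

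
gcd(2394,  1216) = 38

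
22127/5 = 22127/5 = 4425.40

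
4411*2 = 8822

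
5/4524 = 5/4524 = 0.00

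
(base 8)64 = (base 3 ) 1221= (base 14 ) 3a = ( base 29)1n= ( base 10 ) 52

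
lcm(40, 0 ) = 0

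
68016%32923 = 2170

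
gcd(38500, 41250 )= 2750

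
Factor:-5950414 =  - 2^1*37^1*191^1*421^1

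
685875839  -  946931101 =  - 261055262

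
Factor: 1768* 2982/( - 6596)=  - 77532/97 = - 2^2 * 3^1*7^1*13^1*71^1 * 97^(-1) 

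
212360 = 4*53090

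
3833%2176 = 1657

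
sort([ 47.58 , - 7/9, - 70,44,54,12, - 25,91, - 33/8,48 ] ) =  [ - 70, - 25, - 33/8, - 7/9,12, 44,47.58,  48,54, 91 ]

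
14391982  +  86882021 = 101274003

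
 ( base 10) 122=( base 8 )172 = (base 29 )46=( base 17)73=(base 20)62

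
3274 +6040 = 9314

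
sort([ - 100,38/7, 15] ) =[ - 100, 38/7 , 15 ] 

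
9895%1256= 1103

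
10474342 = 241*43462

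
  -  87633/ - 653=87633/653 = 134.20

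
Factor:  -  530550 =  -  2^1*3^4 *5^2*131^1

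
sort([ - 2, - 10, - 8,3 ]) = [ - 10, - 8, - 2 , 3 ] 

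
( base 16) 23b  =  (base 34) gr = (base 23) 11j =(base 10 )571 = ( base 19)1b1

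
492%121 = 8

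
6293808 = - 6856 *(-918)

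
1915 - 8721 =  - 6806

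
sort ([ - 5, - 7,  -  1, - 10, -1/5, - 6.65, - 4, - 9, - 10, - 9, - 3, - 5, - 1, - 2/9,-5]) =[ - 10,  -  10,  -  9, - 9,  -  7, - 6.65, - 5, - 5, - 5, - 4,-3 ,  -  1 ,-1, - 2/9,  -  1/5]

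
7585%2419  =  328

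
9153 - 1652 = 7501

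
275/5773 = 275/5773 = 0.05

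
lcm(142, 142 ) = 142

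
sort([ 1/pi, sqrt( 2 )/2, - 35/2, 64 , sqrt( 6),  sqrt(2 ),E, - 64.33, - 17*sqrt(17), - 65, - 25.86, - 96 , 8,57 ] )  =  [ - 96, - 17*sqrt( 17 ) , - 65, - 64.33, - 25.86, - 35/2, 1/pi, sqrt (2 )/2,sqrt(2),sqrt( 6), E, 8,57, 64]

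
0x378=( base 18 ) 2d6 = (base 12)620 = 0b1101111000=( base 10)888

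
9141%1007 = 78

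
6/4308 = 1/718 = 0.00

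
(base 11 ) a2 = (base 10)112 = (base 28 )40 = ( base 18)64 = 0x70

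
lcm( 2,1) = 2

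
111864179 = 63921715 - -47942464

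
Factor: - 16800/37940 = - 120/271 =-2^3*3^1*5^1*271^( - 1 )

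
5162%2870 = 2292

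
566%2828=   566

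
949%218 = 77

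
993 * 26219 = 26035467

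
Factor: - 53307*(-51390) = 2^1*3^4*5^1*571^1*5923^1=2739446730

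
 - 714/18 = - 119/3 = -  39.67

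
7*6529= 45703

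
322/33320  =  23/2380 =0.01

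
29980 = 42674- 12694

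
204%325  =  204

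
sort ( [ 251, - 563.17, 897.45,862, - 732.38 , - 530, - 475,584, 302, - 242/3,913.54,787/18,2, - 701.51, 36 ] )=[ - 732.38, - 701.51, - 563.17, - 530,  -  475, - 242/3,2,  36,  787/18, 251,302,584,862, 897.45,  913.54] 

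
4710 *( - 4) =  - 18840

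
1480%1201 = 279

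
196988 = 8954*22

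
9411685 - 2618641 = 6793044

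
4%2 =0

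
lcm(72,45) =360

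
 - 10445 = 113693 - 124138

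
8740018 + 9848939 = 18588957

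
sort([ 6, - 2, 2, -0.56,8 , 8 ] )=[ - 2, - 0.56,2, 6 , 8, 8 ] 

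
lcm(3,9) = 9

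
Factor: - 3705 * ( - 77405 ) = 286785525 = 3^1* 5^2*13^1*19^1*113^1*137^1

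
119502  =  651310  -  531808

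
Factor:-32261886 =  - 2^1*3^2*17^1*19^1*31^1*179^1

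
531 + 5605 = 6136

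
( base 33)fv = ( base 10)526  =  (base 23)MK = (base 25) L1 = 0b1000001110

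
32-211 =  - 179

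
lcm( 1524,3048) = 3048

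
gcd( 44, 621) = 1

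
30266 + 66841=97107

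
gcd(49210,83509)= 37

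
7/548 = 7/548 = 0.01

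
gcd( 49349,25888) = 809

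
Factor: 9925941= 3^1*1297^1 * 2551^1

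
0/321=0 = 0.00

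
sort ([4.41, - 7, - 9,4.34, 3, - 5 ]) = [ - 9, - 7, - 5, 3, 4.34,  4.41]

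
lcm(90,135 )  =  270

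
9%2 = 1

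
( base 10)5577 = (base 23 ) acb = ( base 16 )15c9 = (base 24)9G9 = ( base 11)4210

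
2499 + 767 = 3266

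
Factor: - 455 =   -  5^1*7^1*13^1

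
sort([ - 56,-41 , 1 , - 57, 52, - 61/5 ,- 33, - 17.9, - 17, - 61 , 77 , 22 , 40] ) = [ - 61 , - 57,-56 ,-41, - 33, - 17.9,-17 ,-61/5,1 , 22 , 40,52 , 77 ]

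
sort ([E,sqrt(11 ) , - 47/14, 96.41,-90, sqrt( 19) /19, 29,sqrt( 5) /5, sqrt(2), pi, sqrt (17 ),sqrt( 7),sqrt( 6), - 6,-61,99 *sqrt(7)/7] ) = [ - 90,  -  61,-6,-47/14, sqrt( 19)/19,sqrt(5 ) /5,  sqrt (2),sqrt ( 6), sqrt(7 ),E,  pi, sqrt (11 ), sqrt(17 ),29, 99*sqrt( 7) /7,96.41] 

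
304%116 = 72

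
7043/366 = 7043/366  =  19.24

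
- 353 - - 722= 369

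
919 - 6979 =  - 6060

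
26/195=2/15 = 0.13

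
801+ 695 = 1496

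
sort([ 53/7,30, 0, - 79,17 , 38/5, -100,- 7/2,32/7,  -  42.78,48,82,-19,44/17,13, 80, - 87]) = [-100, - 87,- 79, - 42.78,-19, - 7/2,0, 44/17,32/7, 53/7, 38/5,13,17, 30,48,80,  82 ]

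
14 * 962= 13468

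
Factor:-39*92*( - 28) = 2^4 * 3^1 * 7^1*13^1 *23^1 = 100464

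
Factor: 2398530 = 2^1 *3^1 * 5^1*17^1*4703^1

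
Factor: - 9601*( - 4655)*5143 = 5^1*7^2*19^1 * 37^1*139^1*  9601^1 = 229854324665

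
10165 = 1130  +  9035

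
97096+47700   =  144796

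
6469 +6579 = 13048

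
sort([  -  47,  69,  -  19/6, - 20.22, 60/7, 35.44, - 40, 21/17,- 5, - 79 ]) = [ - 79, - 47, - 40, - 20.22, - 5, - 19/6, 21/17, 60/7,35.44, 69 ]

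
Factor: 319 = 11^1*29^1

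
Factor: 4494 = 2^1*3^1 * 7^1*107^1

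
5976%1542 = 1350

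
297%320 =297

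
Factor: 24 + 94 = 2^1*59^1 = 118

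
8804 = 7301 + 1503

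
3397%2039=1358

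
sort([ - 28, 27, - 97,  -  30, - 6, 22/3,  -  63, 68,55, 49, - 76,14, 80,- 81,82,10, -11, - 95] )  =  [-97,-95,- 81,-76 , - 63, - 30,- 28 ,  -  11, - 6, 22/3,10, 14,  27, 49,55, 68,  80, 82]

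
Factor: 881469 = 3^3*32647^1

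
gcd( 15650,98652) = 2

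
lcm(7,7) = 7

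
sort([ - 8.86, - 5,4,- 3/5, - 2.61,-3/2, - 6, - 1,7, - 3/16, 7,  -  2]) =[ - 8.86, - 6, - 5, - 2.61, - 2, - 3/2, - 1, - 3/5, - 3/16, 4,7,7] 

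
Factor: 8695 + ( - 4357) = 2^1 * 3^2*241^1= 4338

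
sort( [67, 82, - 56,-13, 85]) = [ - 56,-13,67,82, 85] 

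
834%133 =36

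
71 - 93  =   - 22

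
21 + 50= 71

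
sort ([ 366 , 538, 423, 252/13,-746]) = [ - 746, 252/13, 366,423, 538]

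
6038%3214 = 2824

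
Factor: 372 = 2^2*3^1*31^1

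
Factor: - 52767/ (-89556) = 17589/29852 = 2^ ( -2)*3^1*  11^1*13^1*17^( - 1 ) * 41^1 * 439^( - 1 )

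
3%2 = 1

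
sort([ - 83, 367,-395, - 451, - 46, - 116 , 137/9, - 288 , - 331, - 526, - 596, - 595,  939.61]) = [ - 596,-595, - 526, - 451,-395, - 331, - 288, - 116, - 83, - 46 , 137/9,367, 939.61 ] 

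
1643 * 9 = 14787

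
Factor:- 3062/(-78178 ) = 1531/39089 = 1531^1*39089^(- 1 )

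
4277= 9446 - 5169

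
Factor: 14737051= 7^1*61^1*34513^1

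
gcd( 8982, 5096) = 2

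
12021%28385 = 12021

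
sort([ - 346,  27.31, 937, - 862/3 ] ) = [ - 346, - 862/3 , 27.31,937]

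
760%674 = 86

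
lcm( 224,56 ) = 224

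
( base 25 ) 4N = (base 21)5I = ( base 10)123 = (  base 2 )1111011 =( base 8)173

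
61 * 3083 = 188063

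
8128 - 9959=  - 1831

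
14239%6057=2125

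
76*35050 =2663800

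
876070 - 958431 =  - 82361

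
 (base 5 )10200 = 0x2a3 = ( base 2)1010100011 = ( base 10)675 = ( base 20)1df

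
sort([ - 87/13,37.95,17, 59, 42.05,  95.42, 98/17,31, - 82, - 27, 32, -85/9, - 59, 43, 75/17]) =[ - 82, - 59,-27, - 85/9, -87/13, 75/17, 98/17,  17, 31, 32 , 37.95, 42.05, 43,59, 95.42] 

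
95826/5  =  95826/5= 19165.20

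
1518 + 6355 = 7873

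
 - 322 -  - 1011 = 689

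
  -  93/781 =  - 93/781  =  -0.12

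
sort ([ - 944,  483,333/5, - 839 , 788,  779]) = [ - 944, - 839,333/5, 483, 779, 788] 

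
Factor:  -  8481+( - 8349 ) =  -2^1*3^2*5^1 * 11^1*17^1 = - 16830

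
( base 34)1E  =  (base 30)1I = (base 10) 48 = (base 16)30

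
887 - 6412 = - 5525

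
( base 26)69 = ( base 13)C9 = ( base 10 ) 165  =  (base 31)5a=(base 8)245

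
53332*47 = 2506604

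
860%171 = 5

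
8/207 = 8/207 = 0.04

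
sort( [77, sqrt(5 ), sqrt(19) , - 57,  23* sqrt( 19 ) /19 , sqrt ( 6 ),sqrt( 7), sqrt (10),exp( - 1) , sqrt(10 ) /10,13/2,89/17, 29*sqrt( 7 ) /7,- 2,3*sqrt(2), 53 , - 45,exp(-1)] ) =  [ -57, - 45 , - 2,  sqrt(10 )/10, exp( - 1 ),exp ( - 1) , sqrt( 5 ), sqrt(6 ), sqrt( 7) , sqrt(10 ), 3 * sqrt(2 ), sqrt( 19),89/17, 23*sqrt( 19 )/19,13/2, 29*sqrt( 7)/7, 53,77] 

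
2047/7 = 2047/7 = 292.43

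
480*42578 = 20437440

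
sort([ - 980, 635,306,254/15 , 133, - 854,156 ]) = [-980,- 854,254/15 , 133,156, 306,  635]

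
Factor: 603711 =3^2 * 67079^1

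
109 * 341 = 37169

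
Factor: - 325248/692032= -2^1*3^1*7^1*11^1  *  983^ ( -1 ) = - 462/983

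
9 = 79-70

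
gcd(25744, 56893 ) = 1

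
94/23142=47/11571 = 0.00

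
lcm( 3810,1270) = 3810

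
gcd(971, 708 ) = 1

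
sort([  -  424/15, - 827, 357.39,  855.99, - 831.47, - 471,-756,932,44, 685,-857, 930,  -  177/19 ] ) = [  -  857, - 831.47, - 827, - 756, - 471,- 424/15, -177/19,44,357.39, 685,  855.99, 930  ,  932] 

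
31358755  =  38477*815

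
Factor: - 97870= - 2^1*5^1*9787^1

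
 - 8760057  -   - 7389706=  - 1370351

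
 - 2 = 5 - 7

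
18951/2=9475 + 1/2  =  9475.50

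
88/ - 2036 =  -  1+ 487/509 = -0.04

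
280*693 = 194040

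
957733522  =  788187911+169545611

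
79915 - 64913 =15002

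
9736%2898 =1042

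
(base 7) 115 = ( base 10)61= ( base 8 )75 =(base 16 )3D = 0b111101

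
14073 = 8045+6028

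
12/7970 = 6/3985 = 0.00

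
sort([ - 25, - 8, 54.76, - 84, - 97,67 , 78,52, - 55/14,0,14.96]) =[ - 97,  -  84,-25, - 8, - 55/14,0, 14.96,52, 54.76,67, 78 ]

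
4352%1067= 84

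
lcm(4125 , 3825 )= 210375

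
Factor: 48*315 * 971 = 14681520 = 2^4 * 3^3 * 5^1 * 7^1*971^1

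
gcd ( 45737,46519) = 1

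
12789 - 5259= 7530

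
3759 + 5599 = 9358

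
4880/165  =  976/33 = 29.58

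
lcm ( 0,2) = 0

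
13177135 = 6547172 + 6629963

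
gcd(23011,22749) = 1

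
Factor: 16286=2^1*17^1*479^1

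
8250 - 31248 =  - 22998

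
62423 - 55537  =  6886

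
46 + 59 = 105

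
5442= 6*907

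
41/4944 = 41/4944 = 0.01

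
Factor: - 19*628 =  - 2^2* 19^1* 157^1 = - 11932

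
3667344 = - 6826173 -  - 10493517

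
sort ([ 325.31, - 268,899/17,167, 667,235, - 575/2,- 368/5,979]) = [ - 575/2, - 268, - 368/5,899/17,167, 235,  325.31,667, 979]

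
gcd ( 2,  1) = 1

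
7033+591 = 7624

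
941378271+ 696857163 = 1638235434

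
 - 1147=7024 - 8171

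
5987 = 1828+4159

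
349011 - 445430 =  -96419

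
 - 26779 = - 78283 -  - 51504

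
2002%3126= 2002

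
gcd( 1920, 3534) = 6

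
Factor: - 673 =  - 673^1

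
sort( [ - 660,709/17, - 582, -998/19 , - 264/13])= [ - 660, -582,-998/19, - 264/13,709/17]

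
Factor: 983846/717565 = 2^1*5^( -1)*143513^(-1)*491923^1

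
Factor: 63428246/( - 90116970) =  - 3^( - 1)*5^ ( - 1)*7^3*92461^1 * 3003899^( - 1)=- 31714123/45058485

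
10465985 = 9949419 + 516566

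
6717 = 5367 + 1350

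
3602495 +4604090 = 8206585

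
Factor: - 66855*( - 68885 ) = 4605306675 =3^1*5^2*23^1*599^1*4457^1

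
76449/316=76449/316 = 241.93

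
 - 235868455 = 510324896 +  - 746193351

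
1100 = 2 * 550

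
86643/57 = 28881/19= 1520.05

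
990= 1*990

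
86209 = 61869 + 24340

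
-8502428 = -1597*5324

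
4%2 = 0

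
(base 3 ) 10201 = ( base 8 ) 144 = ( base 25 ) 40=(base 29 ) 3d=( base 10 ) 100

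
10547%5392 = 5155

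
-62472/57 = -1096= -1096.00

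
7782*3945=30699990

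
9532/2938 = 3 + 359/1469=3.24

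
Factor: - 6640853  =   - 331^1*20063^1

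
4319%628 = 551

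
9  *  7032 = 63288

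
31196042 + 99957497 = 131153539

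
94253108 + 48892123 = 143145231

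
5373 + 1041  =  6414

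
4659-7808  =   -3149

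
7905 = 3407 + 4498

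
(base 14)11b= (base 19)bc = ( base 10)221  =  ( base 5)1341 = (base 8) 335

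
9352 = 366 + 8986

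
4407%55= 7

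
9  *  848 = 7632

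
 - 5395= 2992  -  8387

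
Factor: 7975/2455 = 1595/491 = 5^1 * 11^1*29^1*491^( - 1)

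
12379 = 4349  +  8030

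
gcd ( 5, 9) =1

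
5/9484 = 5/9484 = 0.00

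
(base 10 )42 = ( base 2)101010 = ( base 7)60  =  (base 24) 1I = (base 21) 20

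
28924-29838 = -914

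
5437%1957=1523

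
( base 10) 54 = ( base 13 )42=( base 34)1K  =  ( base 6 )130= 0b110110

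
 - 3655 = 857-4512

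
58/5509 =58/5509 = 0.01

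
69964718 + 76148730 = 146113448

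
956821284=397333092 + 559488192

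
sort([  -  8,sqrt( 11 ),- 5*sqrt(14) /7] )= [ - 8,-5* sqrt( 14 )/7,sqrt( 11)] 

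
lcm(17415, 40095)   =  1724085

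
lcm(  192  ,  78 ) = 2496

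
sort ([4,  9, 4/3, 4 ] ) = [4/3 , 4, 4, 9 ] 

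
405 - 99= 306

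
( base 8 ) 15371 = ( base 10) 6905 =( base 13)31b2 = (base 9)10422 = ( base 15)20a5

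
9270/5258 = 1  +  2006/2629 = 1.76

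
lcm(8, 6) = 24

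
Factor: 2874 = 2^1 * 3^1 * 479^1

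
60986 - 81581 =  - 20595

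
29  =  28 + 1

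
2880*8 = 23040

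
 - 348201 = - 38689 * 9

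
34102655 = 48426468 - 14323813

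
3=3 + 0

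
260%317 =260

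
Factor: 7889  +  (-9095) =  - 1206 =- 2^1*3^2*67^1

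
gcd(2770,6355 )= 5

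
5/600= 1/120 = 0.01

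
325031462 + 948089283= 1273120745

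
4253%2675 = 1578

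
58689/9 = 6521 = 6521.00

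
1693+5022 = 6715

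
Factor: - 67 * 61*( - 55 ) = 5^1*11^1*61^1 *67^1 = 224785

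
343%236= 107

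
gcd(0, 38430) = 38430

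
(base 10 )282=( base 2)100011010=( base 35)82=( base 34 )8a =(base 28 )A2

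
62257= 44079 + 18178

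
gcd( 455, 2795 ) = 65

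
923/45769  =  923/45769 = 0.02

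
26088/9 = 2898 + 2/3= 2898.67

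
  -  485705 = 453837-939542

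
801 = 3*267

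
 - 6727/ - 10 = 6727/10 = 672.70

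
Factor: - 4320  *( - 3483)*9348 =2^7*3^8*5^1*19^1*41^1*43^1 =140655242880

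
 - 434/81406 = -7/1313 = - 0.01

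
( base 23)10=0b10111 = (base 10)23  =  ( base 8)27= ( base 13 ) 1a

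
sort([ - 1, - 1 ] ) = [ - 1,  -  1 ]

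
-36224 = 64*( - 566 ) 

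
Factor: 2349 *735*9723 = 3^6*5^1*7^3 * 29^1*463^1 = 16786905345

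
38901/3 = 12967 = 12967.00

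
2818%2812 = 6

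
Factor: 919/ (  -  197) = -197^( - 1)*919^1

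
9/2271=3/757  =  0.00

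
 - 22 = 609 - 631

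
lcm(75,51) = 1275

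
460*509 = 234140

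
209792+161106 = 370898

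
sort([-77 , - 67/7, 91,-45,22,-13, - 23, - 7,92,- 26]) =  [ - 77,-45,-26,  -  23, - 13, - 67/7, - 7, 22,91, 92] 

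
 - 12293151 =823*(  -  14937) 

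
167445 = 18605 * 9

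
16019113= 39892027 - 23872914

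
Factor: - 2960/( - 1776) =3^( - 1)*5^1=5/3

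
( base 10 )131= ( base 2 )10000011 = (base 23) 5G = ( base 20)6b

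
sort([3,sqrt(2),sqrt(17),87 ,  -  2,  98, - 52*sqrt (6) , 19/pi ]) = [ - 52*sqrt(6),  -  2,sqrt(2),3, sqrt ( 17),19/pi, 87, 98]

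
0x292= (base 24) 13a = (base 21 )1A7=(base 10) 658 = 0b1010010010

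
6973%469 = 407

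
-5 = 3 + - 8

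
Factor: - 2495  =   - 5^1* 499^1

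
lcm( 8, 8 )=8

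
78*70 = 5460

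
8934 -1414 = 7520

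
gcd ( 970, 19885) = 485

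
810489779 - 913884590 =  - 103394811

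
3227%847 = 686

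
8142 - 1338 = 6804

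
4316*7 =30212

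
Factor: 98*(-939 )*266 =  - 2^2*3^1*7^3*19^1*313^1 = - 24477852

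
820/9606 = 410/4803 = 0.09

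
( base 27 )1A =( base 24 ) 1D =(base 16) 25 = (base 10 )37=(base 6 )101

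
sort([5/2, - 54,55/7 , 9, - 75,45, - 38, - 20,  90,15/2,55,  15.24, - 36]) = [ - 75, - 54,- 38, - 36, - 20, 5/2,15/2,55/7,9, 15.24, 45,  55, 90]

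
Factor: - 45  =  -3^2*5^1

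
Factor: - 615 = -3^1*5^1 *41^1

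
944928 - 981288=-36360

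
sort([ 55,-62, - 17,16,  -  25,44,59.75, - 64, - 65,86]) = [ - 65, - 64,  -  62, - 25,-17,16,44,55,59.75,86 ] 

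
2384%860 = 664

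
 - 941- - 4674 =3733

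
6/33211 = 6/33211 = 0.00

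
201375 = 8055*25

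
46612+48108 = 94720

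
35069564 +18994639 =54064203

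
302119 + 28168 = 330287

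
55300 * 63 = 3483900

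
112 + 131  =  243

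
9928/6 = 1654 + 2/3 = 1654.67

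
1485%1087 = 398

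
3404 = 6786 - 3382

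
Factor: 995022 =2^1*3^2*7^1*53^1  *149^1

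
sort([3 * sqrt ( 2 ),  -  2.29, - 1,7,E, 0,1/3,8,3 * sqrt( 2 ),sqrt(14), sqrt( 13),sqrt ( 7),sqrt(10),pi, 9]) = [  -  2.29, - 1, 0  ,  1/3,sqrt(7)  ,  E, pi, sqrt(10 ),sqrt(13 ),sqrt( 14),3*sqrt(2 ) , 3 * sqrt(2 ), 7, 8, 9 ]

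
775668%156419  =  149992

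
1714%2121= 1714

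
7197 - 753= 6444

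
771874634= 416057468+355817166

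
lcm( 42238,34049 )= 3336802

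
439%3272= 439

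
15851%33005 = 15851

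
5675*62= 351850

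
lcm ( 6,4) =12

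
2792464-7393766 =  - 4601302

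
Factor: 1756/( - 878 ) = -2^1 =- 2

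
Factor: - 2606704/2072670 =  - 2^3*3^( - 1 ) * 5^ ( - 1)*59^( - 1) * 197^1*827^1*1171^( - 1 ) =- 1303352/1036335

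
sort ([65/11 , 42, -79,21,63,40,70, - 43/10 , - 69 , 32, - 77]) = [ - 79,-77, - 69, - 43/10, 65/11, 21,32, 40,42, 63,70]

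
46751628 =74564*627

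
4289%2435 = 1854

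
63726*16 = 1019616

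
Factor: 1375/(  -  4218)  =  -2^ (-1 )*3^( - 1 )*5^3*11^1*19^( - 1 )*37^( - 1 )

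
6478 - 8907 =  - 2429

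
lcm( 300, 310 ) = 9300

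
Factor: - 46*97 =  - 4462 =-2^1*23^1*97^1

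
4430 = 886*5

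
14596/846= 17  +  107/423 = 17.25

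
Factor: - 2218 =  - 2^1*1109^1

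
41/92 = 41/92 = 0.45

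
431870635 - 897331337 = -465460702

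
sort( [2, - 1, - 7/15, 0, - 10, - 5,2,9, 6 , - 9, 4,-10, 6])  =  [ - 10, - 10, - 9, - 5, - 1, - 7/15, 0,  2,2,4,6,6, 9] 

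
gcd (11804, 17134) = 26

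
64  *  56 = 3584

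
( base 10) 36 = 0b100100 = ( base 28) 18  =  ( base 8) 44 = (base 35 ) 11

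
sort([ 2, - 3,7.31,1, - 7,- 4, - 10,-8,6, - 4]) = [ - 10, - 8, - 7,-4,-4,-3,1,2,  6,7.31 ]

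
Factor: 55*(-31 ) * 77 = -131285=- 5^1*7^1 *11^2*31^1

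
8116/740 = 2029/185 = 10.97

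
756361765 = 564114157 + 192247608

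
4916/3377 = 4916/3377 = 1.46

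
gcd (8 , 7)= 1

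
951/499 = 1  +  452/499 = 1.91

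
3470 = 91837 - 88367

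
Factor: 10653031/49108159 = 1367^1*7793^1*49108159^( - 1)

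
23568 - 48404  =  -24836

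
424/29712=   53/3714 = 0.01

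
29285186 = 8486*3451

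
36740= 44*835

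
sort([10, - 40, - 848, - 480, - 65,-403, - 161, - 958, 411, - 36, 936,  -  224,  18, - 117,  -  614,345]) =[ -958, - 848,-614, - 480, - 403,-224, - 161,- 117, - 65, - 40, - 36, 10, 18,345,411, 936] 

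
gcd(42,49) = 7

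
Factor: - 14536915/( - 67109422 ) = 2^( - 1)*5^1*29^(-1 ) * 1157059^(-1)*2907383^1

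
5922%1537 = 1311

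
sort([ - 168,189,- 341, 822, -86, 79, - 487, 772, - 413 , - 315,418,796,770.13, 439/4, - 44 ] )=[  -  487,  -  413, - 341, - 315, - 168, - 86, - 44,79, 439/4,189,418,770.13,772,796,  822 ]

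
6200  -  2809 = 3391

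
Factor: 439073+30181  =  2^1*3^1*197^1*397^1 = 469254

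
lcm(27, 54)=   54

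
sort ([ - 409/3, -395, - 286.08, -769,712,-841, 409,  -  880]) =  [- 880, - 841,-769,-395,-286.08,- 409/3,409,712 ] 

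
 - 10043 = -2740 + -7303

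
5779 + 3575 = 9354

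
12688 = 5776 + 6912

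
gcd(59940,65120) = 740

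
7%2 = 1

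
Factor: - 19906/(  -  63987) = 2^1*3^ ( - 1) * 7^(-1 ) * 11^( - 1)*37^1 * 269^1*277^( - 1)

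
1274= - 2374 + 3648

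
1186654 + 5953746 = 7140400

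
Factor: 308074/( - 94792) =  - 2^ ( - 2)*13^1 = - 13/4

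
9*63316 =569844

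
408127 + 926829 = 1334956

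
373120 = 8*46640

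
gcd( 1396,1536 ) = 4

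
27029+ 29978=57007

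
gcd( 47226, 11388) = 6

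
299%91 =26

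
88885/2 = 44442 + 1/2 = 44442.50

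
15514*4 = 62056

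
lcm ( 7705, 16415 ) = 377545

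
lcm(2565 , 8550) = 25650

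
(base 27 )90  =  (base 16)f3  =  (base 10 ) 243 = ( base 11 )201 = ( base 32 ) 7J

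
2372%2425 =2372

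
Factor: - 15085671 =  - 3^1*5028557^1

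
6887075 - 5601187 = 1285888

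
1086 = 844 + 242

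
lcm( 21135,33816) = 169080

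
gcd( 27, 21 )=3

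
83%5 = 3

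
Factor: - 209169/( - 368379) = 381/671 = 3^1 * 11^( - 1)*61^( - 1 )*127^1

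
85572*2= 171144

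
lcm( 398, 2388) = 2388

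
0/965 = 0= 0.00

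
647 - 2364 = -1717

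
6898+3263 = 10161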